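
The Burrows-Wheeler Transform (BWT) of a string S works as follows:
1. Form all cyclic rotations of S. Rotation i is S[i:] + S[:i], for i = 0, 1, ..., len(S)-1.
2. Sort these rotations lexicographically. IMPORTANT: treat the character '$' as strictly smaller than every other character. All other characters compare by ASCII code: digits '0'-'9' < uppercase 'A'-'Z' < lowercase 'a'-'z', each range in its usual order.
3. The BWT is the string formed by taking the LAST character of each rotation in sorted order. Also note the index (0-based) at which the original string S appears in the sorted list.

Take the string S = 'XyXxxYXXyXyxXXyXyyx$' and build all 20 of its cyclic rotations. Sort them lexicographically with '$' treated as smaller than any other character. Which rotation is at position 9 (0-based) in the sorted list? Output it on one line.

All 20 rotations (rotation i = S[i:]+S[:i]):
  rot[0] = XyXxxYXXyXyxXXyXyyx$
  rot[1] = yXxxYXXyXyxXXyXyyx$X
  rot[2] = XxxYXXyXyxXXyXyyx$Xy
  rot[3] = xxYXXyXyxXXyXyyx$XyX
  rot[4] = xYXXyXyxXXyXyyx$XyXx
  rot[5] = YXXyXyxXXyXyyx$XyXxx
  rot[6] = XXyXyxXXyXyyx$XyXxxY
  rot[7] = XyXyxXXyXyyx$XyXxxYX
  rot[8] = yXyxXXyXyyx$XyXxxYXX
  rot[9] = XyxXXyXyyx$XyXxxYXXy
  rot[10] = yxXXyXyyx$XyXxxYXXyX
  rot[11] = xXXyXyyx$XyXxxYXXyXy
  rot[12] = XXyXyyx$XyXxxYXXyXyx
  rot[13] = XyXyyx$XyXxxYXXyXyxX
  rot[14] = yXyyx$XyXxxYXXyXyxXX
  rot[15] = Xyyx$XyXxxYXXyXyxXXy
  rot[16] = yyx$XyXxxYXXyXyxXXyX
  rot[17] = yx$XyXxxYXXyXyxXXyXy
  rot[18] = x$XyXxxYXXyXyxXXyXyy
  rot[19] = $XyXxxYXXyXyxXXyXyyx
Sorted (with $ < everything):
  sorted[0] = $XyXxxYXXyXyxXXyXyyx
  sorted[1] = XXyXyxXXyXyyx$XyXxxY
  sorted[2] = XXyXyyx$XyXxxYXXyXyx
  sorted[3] = XxxYXXyXyxXXyXyyx$Xy
  sorted[4] = XyXxxYXXyXyxXXyXyyx$
  sorted[5] = XyXyxXXyXyyx$XyXxxYX
  sorted[6] = XyXyyx$XyXxxYXXyXyxX
  sorted[7] = XyxXXyXyyx$XyXxxYXXy
  sorted[8] = Xyyx$XyXxxYXXyXyxXXy
  sorted[9] = YXXyXyxXXyXyyx$XyXxx
  sorted[10] = x$XyXxxYXXyXyxXXyXyy
  sorted[11] = xXXyXyyx$XyXxxYXXyXy
  sorted[12] = xYXXyXyxXXyXyyx$XyXx
  sorted[13] = xxYXXyXyxXXyXyyx$XyX
  sorted[14] = yXxxYXXyXyxXXyXyyx$X
  sorted[15] = yXyxXXyXyyx$XyXxxYXX
  sorted[16] = yXyyx$XyXxxYXXyXyxXX
  sorted[17] = yx$XyXxxYXXyXyxXXyXy
  sorted[18] = yxXXyXyyx$XyXxxYXXyX
  sorted[19] = yyx$XyXxxYXXyXyxXXyX
sorted[9] = YXXyXyxXXyXyyx$XyXxx

Answer: YXXyXyxXXyXyyx$XyXxx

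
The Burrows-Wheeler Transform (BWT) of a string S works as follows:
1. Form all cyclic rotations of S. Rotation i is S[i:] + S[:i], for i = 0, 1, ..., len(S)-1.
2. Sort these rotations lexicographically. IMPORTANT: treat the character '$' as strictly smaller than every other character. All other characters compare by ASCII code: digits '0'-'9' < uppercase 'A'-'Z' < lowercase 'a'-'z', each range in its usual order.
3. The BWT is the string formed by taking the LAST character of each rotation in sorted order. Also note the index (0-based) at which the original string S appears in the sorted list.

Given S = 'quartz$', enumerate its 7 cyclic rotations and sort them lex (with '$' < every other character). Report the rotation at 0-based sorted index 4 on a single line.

All 7 rotations (rotation i = S[i:]+S[:i]):
  rot[0] = quartz$
  rot[1] = uartz$q
  rot[2] = artz$qu
  rot[3] = rtz$qua
  rot[4] = tz$quar
  rot[5] = z$quart
  rot[6] = $quartz
Sorted (with $ < everything):
  sorted[0] = $quartz
  sorted[1] = artz$qu
  sorted[2] = quartz$
  sorted[3] = rtz$qua
  sorted[4] = tz$quar
  sorted[5] = uartz$q
  sorted[6] = z$quart
sorted[4] = tz$quar

Answer: tz$quar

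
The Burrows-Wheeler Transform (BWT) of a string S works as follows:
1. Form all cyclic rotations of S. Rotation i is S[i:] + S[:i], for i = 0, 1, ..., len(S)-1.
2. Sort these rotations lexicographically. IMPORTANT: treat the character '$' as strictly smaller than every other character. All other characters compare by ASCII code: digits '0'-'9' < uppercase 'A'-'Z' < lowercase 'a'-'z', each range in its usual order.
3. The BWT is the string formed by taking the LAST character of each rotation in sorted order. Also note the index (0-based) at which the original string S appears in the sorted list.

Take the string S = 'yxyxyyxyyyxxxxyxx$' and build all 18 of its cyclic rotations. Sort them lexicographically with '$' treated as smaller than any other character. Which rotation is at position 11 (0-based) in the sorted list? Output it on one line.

Answer: yxxxxyxx$yxyxyyxyy

Derivation:
All 18 rotations (rotation i = S[i:]+S[:i]):
  rot[0] = yxyxyyxyyyxxxxyxx$
  rot[1] = xyxyyxyyyxxxxyxx$y
  rot[2] = yxyyxyyyxxxxyxx$yx
  rot[3] = xyyxyyyxxxxyxx$yxy
  rot[4] = yyxyyyxxxxyxx$yxyx
  rot[5] = yxyyyxxxxyxx$yxyxy
  rot[6] = xyyyxxxxyxx$yxyxyy
  rot[7] = yyyxxxxyxx$yxyxyyx
  rot[8] = yyxxxxyxx$yxyxyyxy
  rot[9] = yxxxxyxx$yxyxyyxyy
  rot[10] = xxxxyxx$yxyxyyxyyy
  rot[11] = xxxyxx$yxyxyyxyyyx
  rot[12] = xxyxx$yxyxyyxyyyxx
  rot[13] = xyxx$yxyxyyxyyyxxx
  rot[14] = yxx$yxyxyyxyyyxxxx
  rot[15] = xx$yxyxyyxyyyxxxxy
  rot[16] = x$yxyxyyxyyyxxxxyx
  rot[17] = $yxyxyyxyyyxxxxyxx
Sorted (with $ < everything):
  sorted[0] = $yxyxyyxyyyxxxxyxx
  sorted[1] = x$yxyxyyxyyyxxxxyx
  sorted[2] = xx$yxyxyyxyyyxxxxy
  sorted[3] = xxxxyxx$yxyxyyxyyy
  sorted[4] = xxxyxx$yxyxyyxyyyx
  sorted[5] = xxyxx$yxyxyyxyyyxx
  sorted[6] = xyxx$yxyxyyxyyyxxx
  sorted[7] = xyxyyxyyyxxxxyxx$y
  sorted[8] = xyyxyyyxxxxyxx$yxy
  sorted[9] = xyyyxxxxyxx$yxyxyy
  sorted[10] = yxx$yxyxyyxyyyxxxx
  sorted[11] = yxxxxyxx$yxyxyyxyy
  sorted[12] = yxyxyyxyyyxxxxyxx$
  sorted[13] = yxyyxyyyxxxxyxx$yx
  sorted[14] = yxyyyxxxxyxx$yxyxy
  sorted[15] = yyxxxxyxx$yxyxyyxy
  sorted[16] = yyxyyyxxxxyxx$yxyx
  sorted[17] = yyyxxxxyxx$yxyxyyx
sorted[11] = yxxxxyxx$yxyxyyxyy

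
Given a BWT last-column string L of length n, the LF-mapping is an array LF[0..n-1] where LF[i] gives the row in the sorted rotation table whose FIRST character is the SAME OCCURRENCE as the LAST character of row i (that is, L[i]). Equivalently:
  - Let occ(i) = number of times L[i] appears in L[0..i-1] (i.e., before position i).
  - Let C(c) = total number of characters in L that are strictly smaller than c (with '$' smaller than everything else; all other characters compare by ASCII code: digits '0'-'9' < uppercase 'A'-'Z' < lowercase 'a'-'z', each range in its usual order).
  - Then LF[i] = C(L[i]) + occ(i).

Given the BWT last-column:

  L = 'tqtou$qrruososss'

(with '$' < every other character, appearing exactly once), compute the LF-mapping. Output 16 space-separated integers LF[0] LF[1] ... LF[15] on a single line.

Answer: 12 4 13 1 14 0 5 6 7 15 2 8 3 9 10 11

Derivation:
Char counts: '$':1, 'o':3, 'q':2, 'r':2, 's':4, 't':2, 'u':2
C (first-col start): C('$')=0, C('o')=1, C('q')=4, C('r')=6, C('s')=8, C('t')=12, C('u')=14
L[0]='t': occ=0, LF[0]=C('t')+0=12+0=12
L[1]='q': occ=0, LF[1]=C('q')+0=4+0=4
L[2]='t': occ=1, LF[2]=C('t')+1=12+1=13
L[3]='o': occ=0, LF[3]=C('o')+0=1+0=1
L[4]='u': occ=0, LF[4]=C('u')+0=14+0=14
L[5]='$': occ=0, LF[5]=C('$')+0=0+0=0
L[6]='q': occ=1, LF[6]=C('q')+1=4+1=5
L[7]='r': occ=0, LF[7]=C('r')+0=6+0=6
L[8]='r': occ=1, LF[8]=C('r')+1=6+1=7
L[9]='u': occ=1, LF[9]=C('u')+1=14+1=15
L[10]='o': occ=1, LF[10]=C('o')+1=1+1=2
L[11]='s': occ=0, LF[11]=C('s')+0=8+0=8
L[12]='o': occ=2, LF[12]=C('o')+2=1+2=3
L[13]='s': occ=1, LF[13]=C('s')+1=8+1=9
L[14]='s': occ=2, LF[14]=C('s')+2=8+2=10
L[15]='s': occ=3, LF[15]=C('s')+3=8+3=11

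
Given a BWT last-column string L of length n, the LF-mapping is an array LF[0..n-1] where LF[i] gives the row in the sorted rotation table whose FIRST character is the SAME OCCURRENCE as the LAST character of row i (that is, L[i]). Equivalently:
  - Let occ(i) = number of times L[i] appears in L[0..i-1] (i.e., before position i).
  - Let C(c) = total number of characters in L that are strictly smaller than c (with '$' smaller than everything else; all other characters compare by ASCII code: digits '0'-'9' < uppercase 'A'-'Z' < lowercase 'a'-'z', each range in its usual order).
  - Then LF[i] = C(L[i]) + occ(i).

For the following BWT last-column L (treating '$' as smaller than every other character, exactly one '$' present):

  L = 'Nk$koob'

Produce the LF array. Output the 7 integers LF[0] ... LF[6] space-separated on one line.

Char counts: '$':1, 'N':1, 'b':1, 'k':2, 'o':2
C (first-col start): C('$')=0, C('N')=1, C('b')=2, C('k')=3, C('o')=5
L[0]='N': occ=0, LF[0]=C('N')+0=1+0=1
L[1]='k': occ=0, LF[1]=C('k')+0=3+0=3
L[2]='$': occ=0, LF[2]=C('$')+0=0+0=0
L[3]='k': occ=1, LF[3]=C('k')+1=3+1=4
L[4]='o': occ=0, LF[4]=C('o')+0=5+0=5
L[5]='o': occ=1, LF[5]=C('o')+1=5+1=6
L[6]='b': occ=0, LF[6]=C('b')+0=2+0=2

Answer: 1 3 0 4 5 6 2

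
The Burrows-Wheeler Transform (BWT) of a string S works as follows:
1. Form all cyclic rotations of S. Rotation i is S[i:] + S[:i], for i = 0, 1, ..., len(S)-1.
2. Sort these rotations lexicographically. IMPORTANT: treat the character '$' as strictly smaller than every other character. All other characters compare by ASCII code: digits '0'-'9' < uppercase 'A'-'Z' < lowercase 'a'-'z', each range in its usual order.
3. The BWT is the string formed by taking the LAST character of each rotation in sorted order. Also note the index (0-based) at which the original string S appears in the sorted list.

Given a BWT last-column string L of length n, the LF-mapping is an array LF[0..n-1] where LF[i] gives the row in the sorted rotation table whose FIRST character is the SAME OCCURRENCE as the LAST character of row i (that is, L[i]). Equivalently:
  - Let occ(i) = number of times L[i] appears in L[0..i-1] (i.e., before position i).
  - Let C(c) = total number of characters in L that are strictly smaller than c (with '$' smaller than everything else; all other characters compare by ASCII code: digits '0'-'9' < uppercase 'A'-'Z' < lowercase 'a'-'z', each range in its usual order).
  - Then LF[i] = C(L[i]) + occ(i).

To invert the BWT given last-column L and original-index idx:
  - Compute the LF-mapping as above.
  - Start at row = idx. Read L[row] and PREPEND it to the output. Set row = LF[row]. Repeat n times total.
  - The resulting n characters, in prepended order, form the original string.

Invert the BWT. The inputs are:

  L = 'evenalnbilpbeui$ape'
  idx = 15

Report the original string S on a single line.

LF mapping: 5 18 6 13 1 11 14 3 9 12 15 4 7 17 10 0 2 16 8
Walk LF starting at row 15, prepending L[row]:
  step 1: row=15, L[15]='$', prepend. Next row=LF[15]=0
  step 2: row=0, L[0]='e', prepend. Next row=LF[0]=5
  step 3: row=5, L[5]='l', prepend. Next row=LF[5]=11
  step 4: row=11, L[11]='b', prepend. Next row=LF[11]=4
  step 5: row=4, L[4]='a', prepend. Next row=LF[4]=1
  step 6: row=1, L[1]='v', prepend. Next row=LF[1]=18
  step 7: row=18, L[18]='e', prepend. Next row=LF[18]=8
  step 8: row=8, L[8]='i', prepend. Next row=LF[8]=9
  step 9: row=9, L[9]='l', prepend. Next row=LF[9]=12
  step 10: row=12, L[12]='e', prepend. Next row=LF[12]=7
  step 11: row=7, L[7]='b', prepend. Next row=LF[7]=3
  step 12: row=3, L[3]='n', prepend. Next row=LF[3]=13
  step 13: row=13, L[13]='u', prepend. Next row=LF[13]=17
  step 14: row=17, L[17]='p', prepend. Next row=LF[17]=16
  step 15: row=16, L[16]='a', prepend. Next row=LF[16]=2
  step 16: row=2, L[2]='e', prepend. Next row=LF[2]=6
  step 17: row=6, L[6]='n', prepend. Next row=LF[6]=14
  step 18: row=14, L[14]='i', prepend. Next row=LF[14]=10
  step 19: row=10, L[10]='p', prepend. Next row=LF[10]=15
Reversed output: pineapunbelievable$

Answer: pineapunbelievable$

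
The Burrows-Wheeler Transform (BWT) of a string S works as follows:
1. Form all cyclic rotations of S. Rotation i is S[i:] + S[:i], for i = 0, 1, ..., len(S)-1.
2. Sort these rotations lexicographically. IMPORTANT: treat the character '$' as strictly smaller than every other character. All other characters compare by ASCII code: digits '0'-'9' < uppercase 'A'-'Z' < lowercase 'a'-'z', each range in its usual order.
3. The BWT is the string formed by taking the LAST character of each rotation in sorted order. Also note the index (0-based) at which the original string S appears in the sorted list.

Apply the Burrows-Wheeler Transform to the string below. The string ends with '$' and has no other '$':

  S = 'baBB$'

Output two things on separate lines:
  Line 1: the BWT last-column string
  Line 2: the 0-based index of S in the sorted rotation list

All 5 rotations (rotation i = S[i:]+S[:i]):
  rot[0] = baBB$
  rot[1] = aBB$b
  rot[2] = BB$ba
  rot[3] = B$baB
  rot[4] = $baBB
Sorted (with $ < everything):
  sorted[0] = $baBB  (last char: 'B')
  sorted[1] = B$baB  (last char: 'B')
  sorted[2] = BB$ba  (last char: 'a')
  sorted[3] = aBB$b  (last char: 'b')
  sorted[4] = baBB$  (last char: '$')
Last column: BBab$
Original string S is at sorted index 4

Answer: BBab$
4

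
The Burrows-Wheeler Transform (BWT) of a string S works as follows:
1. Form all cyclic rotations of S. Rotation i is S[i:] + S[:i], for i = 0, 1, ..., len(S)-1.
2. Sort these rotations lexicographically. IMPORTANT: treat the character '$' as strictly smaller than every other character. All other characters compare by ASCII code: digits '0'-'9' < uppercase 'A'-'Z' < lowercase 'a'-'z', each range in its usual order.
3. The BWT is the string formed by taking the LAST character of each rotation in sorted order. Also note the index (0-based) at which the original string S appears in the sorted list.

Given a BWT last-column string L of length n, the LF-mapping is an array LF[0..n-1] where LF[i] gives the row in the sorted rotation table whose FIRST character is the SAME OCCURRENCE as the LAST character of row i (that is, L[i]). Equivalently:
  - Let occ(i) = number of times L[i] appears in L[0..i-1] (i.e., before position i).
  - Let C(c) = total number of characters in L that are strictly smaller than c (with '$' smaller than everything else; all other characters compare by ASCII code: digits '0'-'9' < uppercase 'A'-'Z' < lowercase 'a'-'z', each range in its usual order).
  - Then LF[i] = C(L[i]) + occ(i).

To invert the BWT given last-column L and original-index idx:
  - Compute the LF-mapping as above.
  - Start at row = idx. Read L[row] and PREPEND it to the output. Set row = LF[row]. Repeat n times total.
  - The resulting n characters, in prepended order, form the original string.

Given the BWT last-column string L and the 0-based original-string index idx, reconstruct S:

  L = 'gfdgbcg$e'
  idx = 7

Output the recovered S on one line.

Answer: gdcfbegg$

Derivation:
LF mapping: 6 5 3 7 1 2 8 0 4
Walk LF starting at row 7, prepending L[row]:
  step 1: row=7, L[7]='$', prepend. Next row=LF[7]=0
  step 2: row=0, L[0]='g', prepend. Next row=LF[0]=6
  step 3: row=6, L[6]='g', prepend. Next row=LF[6]=8
  step 4: row=8, L[8]='e', prepend. Next row=LF[8]=4
  step 5: row=4, L[4]='b', prepend. Next row=LF[4]=1
  step 6: row=1, L[1]='f', prepend. Next row=LF[1]=5
  step 7: row=5, L[5]='c', prepend. Next row=LF[5]=2
  step 8: row=2, L[2]='d', prepend. Next row=LF[2]=3
  step 9: row=3, L[3]='g', prepend. Next row=LF[3]=7
Reversed output: gdcfbegg$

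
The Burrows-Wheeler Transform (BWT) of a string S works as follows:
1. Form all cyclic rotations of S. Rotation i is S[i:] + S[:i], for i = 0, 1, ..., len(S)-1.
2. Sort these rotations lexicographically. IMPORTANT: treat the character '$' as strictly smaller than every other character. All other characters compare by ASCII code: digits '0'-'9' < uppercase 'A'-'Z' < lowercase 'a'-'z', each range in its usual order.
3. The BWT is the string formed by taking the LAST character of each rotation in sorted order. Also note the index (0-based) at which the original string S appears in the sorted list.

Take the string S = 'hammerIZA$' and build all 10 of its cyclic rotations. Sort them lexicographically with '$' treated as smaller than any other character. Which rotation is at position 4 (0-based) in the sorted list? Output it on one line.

All 10 rotations (rotation i = S[i:]+S[:i]):
  rot[0] = hammerIZA$
  rot[1] = ammerIZA$h
  rot[2] = mmerIZA$ha
  rot[3] = merIZA$ham
  rot[4] = erIZA$hamm
  rot[5] = rIZA$hamme
  rot[6] = IZA$hammer
  rot[7] = ZA$hammerI
  rot[8] = A$hammerIZ
  rot[9] = $hammerIZA
Sorted (with $ < everything):
  sorted[0] = $hammerIZA
  sorted[1] = A$hammerIZ
  sorted[2] = IZA$hammer
  sorted[3] = ZA$hammerI
  sorted[4] = ammerIZA$h
  sorted[5] = erIZA$hamm
  sorted[6] = hammerIZA$
  sorted[7] = merIZA$ham
  sorted[8] = mmerIZA$ha
  sorted[9] = rIZA$hamme
sorted[4] = ammerIZA$h

Answer: ammerIZA$h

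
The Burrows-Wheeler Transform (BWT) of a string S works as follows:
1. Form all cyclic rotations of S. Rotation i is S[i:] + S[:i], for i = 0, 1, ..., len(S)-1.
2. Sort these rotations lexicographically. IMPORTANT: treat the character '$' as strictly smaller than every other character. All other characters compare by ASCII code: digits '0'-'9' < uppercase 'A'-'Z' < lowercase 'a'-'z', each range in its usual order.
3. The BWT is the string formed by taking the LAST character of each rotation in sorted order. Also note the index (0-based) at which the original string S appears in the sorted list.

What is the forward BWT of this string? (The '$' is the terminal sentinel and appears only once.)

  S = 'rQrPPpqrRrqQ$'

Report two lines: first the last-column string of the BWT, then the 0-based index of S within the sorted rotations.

Answer: QrPqrrPrpQ$qR
10

Derivation:
All 13 rotations (rotation i = S[i:]+S[:i]):
  rot[0] = rQrPPpqrRrqQ$
  rot[1] = QrPPpqrRrqQ$r
  rot[2] = rPPpqrRrqQ$rQ
  rot[3] = PPpqrRrqQ$rQr
  rot[4] = PpqrRrqQ$rQrP
  rot[5] = pqrRrqQ$rQrPP
  rot[6] = qrRrqQ$rQrPPp
  rot[7] = rRrqQ$rQrPPpq
  rot[8] = RrqQ$rQrPPpqr
  rot[9] = rqQ$rQrPPpqrR
  rot[10] = qQ$rQrPPpqrRr
  rot[11] = Q$rQrPPpqrRrq
  rot[12] = $rQrPPpqrRrqQ
Sorted (with $ < everything):
  sorted[0] = $rQrPPpqrRrqQ  (last char: 'Q')
  sorted[1] = PPpqrRrqQ$rQr  (last char: 'r')
  sorted[2] = PpqrRrqQ$rQrP  (last char: 'P')
  sorted[3] = Q$rQrPPpqrRrq  (last char: 'q')
  sorted[4] = QrPPpqrRrqQ$r  (last char: 'r')
  sorted[5] = RrqQ$rQrPPpqr  (last char: 'r')
  sorted[6] = pqrRrqQ$rQrPP  (last char: 'P')
  sorted[7] = qQ$rQrPPpqrRr  (last char: 'r')
  sorted[8] = qrRrqQ$rQrPPp  (last char: 'p')
  sorted[9] = rPPpqrRrqQ$rQ  (last char: 'Q')
  sorted[10] = rQrPPpqrRrqQ$  (last char: '$')
  sorted[11] = rRrqQ$rQrPPpq  (last char: 'q')
  sorted[12] = rqQ$rQrPPpqrR  (last char: 'R')
Last column: QrPqrrPrpQ$qR
Original string S is at sorted index 10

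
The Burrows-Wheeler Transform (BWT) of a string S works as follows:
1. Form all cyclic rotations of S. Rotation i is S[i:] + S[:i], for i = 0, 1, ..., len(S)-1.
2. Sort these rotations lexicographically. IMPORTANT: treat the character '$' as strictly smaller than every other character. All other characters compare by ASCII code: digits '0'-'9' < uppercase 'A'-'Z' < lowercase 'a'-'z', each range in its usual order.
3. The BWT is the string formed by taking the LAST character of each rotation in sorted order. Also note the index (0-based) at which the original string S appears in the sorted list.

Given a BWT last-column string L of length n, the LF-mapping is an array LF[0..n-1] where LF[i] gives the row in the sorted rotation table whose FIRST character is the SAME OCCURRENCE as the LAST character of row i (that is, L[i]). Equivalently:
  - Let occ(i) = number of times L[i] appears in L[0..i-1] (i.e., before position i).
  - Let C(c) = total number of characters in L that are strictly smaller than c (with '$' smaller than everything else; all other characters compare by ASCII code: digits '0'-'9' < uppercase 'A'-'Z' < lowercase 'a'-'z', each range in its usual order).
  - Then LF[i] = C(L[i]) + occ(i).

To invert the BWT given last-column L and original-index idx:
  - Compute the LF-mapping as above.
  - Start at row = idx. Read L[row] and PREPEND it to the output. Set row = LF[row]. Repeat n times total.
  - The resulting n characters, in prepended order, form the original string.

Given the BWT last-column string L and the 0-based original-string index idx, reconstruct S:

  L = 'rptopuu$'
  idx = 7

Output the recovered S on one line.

Answer: uutpopr$

Derivation:
LF mapping: 4 2 5 1 3 6 7 0
Walk LF starting at row 7, prepending L[row]:
  step 1: row=7, L[7]='$', prepend. Next row=LF[7]=0
  step 2: row=0, L[0]='r', prepend. Next row=LF[0]=4
  step 3: row=4, L[4]='p', prepend. Next row=LF[4]=3
  step 4: row=3, L[3]='o', prepend. Next row=LF[3]=1
  step 5: row=1, L[1]='p', prepend. Next row=LF[1]=2
  step 6: row=2, L[2]='t', prepend. Next row=LF[2]=5
  step 7: row=5, L[5]='u', prepend. Next row=LF[5]=6
  step 8: row=6, L[6]='u', prepend. Next row=LF[6]=7
Reversed output: uutpopr$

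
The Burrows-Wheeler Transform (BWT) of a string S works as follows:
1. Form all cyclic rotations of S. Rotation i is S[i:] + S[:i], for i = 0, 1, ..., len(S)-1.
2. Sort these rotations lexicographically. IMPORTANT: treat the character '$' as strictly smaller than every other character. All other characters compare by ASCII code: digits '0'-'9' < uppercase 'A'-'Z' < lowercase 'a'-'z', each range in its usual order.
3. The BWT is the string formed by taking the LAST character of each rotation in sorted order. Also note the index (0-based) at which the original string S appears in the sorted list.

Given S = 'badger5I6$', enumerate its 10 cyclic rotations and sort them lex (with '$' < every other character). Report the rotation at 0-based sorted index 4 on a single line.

All 10 rotations (rotation i = S[i:]+S[:i]):
  rot[0] = badger5I6$
  rot[1] = adger5I6$b
  rot[2] = dger5I6$ba
  rot[3] = ger5I6$bad
  rot[4] = er5I6$badg
  rot[5] = r5I6$badge
  rot[6] = 5I6$badger
  rot[7] = I6$badger5
  rot[8] = 6$badger5I
  rot[9] = $badger5I6
Sorted (with $ < everything):
  sorted[0] = $badger5I6
  sorted[1] = 5I6$badger
  sorted[2] = 6$badger5I
  sorted[3] = I6$badger5
  sorted[4] = adger5I6$b
  sorted[5] = badger5I6$
  sorted[6] = dger5I6$ba
  sorted[7] = er5I6$badg
  sorted[8] = ger5I6$bad
  sorted[9] = r5I6$badge
sorted[4] = adger5I6$b

Answer: adger5I6$b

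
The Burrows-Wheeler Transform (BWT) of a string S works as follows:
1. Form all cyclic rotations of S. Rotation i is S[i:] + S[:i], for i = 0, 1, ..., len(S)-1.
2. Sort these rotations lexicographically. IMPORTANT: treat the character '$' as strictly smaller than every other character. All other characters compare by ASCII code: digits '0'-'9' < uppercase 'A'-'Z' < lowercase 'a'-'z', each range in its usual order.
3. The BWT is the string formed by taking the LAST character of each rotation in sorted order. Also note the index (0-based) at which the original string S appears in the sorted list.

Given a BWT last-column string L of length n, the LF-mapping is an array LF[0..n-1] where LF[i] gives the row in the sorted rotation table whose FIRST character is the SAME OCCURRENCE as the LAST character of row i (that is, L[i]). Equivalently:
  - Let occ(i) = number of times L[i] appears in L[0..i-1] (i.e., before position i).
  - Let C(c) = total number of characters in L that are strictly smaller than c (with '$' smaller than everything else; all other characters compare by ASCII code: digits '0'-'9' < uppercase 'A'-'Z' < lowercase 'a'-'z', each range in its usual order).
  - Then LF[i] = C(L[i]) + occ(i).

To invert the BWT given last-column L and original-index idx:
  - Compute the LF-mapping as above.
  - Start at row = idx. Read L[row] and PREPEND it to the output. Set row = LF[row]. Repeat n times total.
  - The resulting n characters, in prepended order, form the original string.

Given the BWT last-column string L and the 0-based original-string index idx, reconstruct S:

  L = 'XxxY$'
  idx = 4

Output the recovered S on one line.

LF mapping: 1 3 4 2 0
Walk LF starting at row 4, prepending L[row]:
  step 1: row=4, L[4]='$', prepend. Next row=LF[4]=0
  step 2: row=0, L[0]='X', prepend. Next row=LF[0]=1
  step 3: row=1, L[1]='x', prepend. Next row=LF[1]=3
  step 4: row=3, L[3]='Y', prepend. Next row=LF[3]=2
  step 5: row=2, L[2]='x', prepend. Next row=LF[2]=4
Reversed output: xYxX$

Answer: xYxX$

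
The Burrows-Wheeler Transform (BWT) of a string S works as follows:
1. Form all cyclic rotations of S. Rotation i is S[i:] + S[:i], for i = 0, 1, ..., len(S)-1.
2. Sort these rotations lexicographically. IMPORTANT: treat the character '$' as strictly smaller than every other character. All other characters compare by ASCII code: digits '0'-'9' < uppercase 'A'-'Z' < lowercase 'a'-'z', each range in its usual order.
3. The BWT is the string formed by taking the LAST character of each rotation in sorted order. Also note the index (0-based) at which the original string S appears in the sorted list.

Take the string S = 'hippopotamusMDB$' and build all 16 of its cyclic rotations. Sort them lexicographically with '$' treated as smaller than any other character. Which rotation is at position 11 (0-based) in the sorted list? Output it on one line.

All 16 rotations (rotation i = S[i:]+S[:i]):
  rot[0] = hippopotamusMDB$
  rot[1] = ippopotamusMDB$h
  rot[2] = ppopotamusMDB$hi
  rot[3] = popotamusMDB$hip
  rot[4] = opotamusMDB$hipp
  rot[5] = potamusMDB$hippo
  rot[6] = otamusMDB$hippop
  rot[7] = tamusMDB$hippopo
  rot[8] = amusMDB$hippopot
  rot[9] = musMDB$hippopota
  rot[10] = usMDB$hippopotam
  rot[11] = sMDB$hippopotamu
  rot[12] = MDB$hippopotamus
  rot[13] = DB$hippopotamusM
  rot[14] = B$hippopotamusMD
  rot[15] = $hippopotamusMDB
Sorted (with $ < everything):
  sorted[0] = $hippopotamusMDB
  sorted[1] = B$hippopotamusMD
  sorted[2] = DB$hippopotamusM
  sorted[3] = MDB$hippopotamus
  sorted[4] = amusMDB$hippopot
  sorted[5] = hippopotamusMDB$
  sorted[6] = ippopotamusMDB$h
  sorted[7] = musMDB$hippopota
  sorted[8] = opotamusMDB$hipp
  sorted[9] = otamusMDB$hippop
  sorted[10] = popotamusMDB$hip
  sorted[11] = potamusMDB$hippo
  sorted[12] = ppopotamusMDB$hi
  sorted[13] = sMDB$hippopotamu
  sorted[14] = tamusMDB$hippopo
  sorted[15] = usMDB$hippopotam
sorted[11] = potamusMDB$hippo

Answer: potamusMDB$hippo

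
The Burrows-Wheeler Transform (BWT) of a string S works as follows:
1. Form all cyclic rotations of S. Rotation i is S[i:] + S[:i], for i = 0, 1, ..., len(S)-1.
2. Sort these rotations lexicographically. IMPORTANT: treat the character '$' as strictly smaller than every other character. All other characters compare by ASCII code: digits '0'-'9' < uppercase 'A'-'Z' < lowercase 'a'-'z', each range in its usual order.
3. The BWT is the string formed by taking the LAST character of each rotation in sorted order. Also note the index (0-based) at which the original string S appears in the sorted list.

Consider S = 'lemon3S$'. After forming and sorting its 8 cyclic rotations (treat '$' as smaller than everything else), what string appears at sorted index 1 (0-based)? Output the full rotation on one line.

Answer: 3S$lemon

Derivation:
All 8 rotations (rotation i = S[i:]+S[:i]):
  rot[0] = lemon3S$
  rot[1] = emon3S$l
  rot[2] = mon3S$le
  rot[3] = on3S$lem
  rot[4] = n3S$lemo
  rot[5] = 3S$lemon
  rot[6] = S$lemon3
  rot[7] = $lemon3S
Sorted (with $ < everything):
  sorted[0] = $lemon3S
  sorted[1] = 3S$lemon
  sorted[2] = S$lemon3
  sorted[3] = emon3S$l
  sorted[4] = lemon3S$
  sorted[5] = mon3S$le
  sorted[6] = n3S$lemo
  sorted[7] = on3S$lem
sorted[1] = 3S$lemon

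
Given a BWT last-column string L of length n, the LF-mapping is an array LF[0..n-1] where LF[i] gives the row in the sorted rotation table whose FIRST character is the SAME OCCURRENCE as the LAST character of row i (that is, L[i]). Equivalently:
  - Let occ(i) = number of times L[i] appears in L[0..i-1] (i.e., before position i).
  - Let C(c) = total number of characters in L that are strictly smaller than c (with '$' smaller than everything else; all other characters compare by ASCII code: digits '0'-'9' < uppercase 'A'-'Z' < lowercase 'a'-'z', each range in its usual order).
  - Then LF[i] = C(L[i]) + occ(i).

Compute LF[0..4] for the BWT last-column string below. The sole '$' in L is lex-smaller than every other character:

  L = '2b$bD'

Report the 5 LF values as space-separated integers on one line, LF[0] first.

Char counts: '$':1, '2':1, 'D':1, 'b':2
C (first-col start): C('$')=0, C('2')=1, C('D')=2, C('b')=3
L[0]='2': occ=0, LF[0]=C('2')+0=1+0=1
L[1]='b': occ=0, LF[1]=C('b')+0=3+0=3
L[2]='$': occ=0, LF[2]=C('$')+0=0+0=0
L[3]='b': occ=1, LF[3]=C('b')+1=3+1=4
L[4]='D': occ=0, LF[4]=C('D')+0=2+0=2

Answer: 1 3 0 4 2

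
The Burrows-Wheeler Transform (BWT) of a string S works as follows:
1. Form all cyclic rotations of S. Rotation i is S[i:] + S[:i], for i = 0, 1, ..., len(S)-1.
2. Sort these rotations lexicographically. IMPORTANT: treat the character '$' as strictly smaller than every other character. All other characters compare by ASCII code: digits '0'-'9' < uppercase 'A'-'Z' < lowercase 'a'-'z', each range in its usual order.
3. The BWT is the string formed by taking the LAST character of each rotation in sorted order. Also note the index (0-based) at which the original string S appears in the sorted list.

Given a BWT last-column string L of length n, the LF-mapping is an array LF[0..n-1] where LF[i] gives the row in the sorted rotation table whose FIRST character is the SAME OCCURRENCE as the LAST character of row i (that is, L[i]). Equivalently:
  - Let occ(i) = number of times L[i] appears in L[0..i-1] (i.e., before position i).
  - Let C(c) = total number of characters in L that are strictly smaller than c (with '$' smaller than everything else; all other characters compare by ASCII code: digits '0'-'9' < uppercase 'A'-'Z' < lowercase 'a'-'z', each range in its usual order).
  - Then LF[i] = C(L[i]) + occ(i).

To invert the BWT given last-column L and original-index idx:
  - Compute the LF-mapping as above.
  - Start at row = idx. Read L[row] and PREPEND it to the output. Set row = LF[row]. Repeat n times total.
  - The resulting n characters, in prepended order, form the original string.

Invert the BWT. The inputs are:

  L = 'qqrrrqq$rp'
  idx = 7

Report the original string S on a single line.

LF mapping: 2 3 6 7 8 4 5 0 9 1
Walk LF starting at row 7, prepending L[row]:
  step 1: row=7, L[7]='$', prepend. Next row=LF[7]=0
  step 2: row=0, L[0]='q', prepend. Next row=LF[0]=2
  step 3: row=2, L[2]='r', prepend. Next row=LF[2]=6
  step 4: row=6, L[6]='q', prepend. Next row=LF[6]=5
  step 5: row=5, L[5]='q', prepend. Next row=LF[5]=4
  step 6: row=4, L[4]='r', prepend. Next row=LF[4]=8
  step 7: row=8, L[8]='r', prepend. Next row=LF[8]=9
  step 8: row=9, L[9]='p', prepend. Next row=LF[9]=1
  step 9: row=1, L[1]='q', prepend. Next row=LF[1]=3
  step 10: row=3, L[3]='r', prepend. Next row=LF[3]=7
Reversed output: rqprrqqrq$

Answer: rqprrqqrq$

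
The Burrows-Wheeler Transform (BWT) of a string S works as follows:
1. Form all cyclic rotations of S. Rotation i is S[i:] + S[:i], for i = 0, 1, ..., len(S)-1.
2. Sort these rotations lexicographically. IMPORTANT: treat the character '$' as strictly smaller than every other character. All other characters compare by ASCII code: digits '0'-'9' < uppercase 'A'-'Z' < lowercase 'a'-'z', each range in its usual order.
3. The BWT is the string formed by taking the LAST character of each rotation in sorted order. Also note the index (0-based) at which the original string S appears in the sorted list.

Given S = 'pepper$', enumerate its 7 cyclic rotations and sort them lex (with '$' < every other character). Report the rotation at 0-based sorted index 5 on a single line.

Answer: pper$pe

Derivation:
All 7 rotations (rotation i = S[i:]+S[:i]):
  rot[0] = pepper$
  rot[1] = epper$p
  rot[2] = pper$pe
  rot[3] = per$pep
  rot[4] = er$pepp
  rot[5] = r$peppe
  rot[6] = $pepper
Sorted (with $ < everything):
  sorted[0] = $pepper
  sorted[1] = epper$p
  sorted[2] = er$pepp
  sorted[3] = pepper$
  sorted[4] = per$pep
  sorted[5] = pper$pe
  sorted[6] = r$peppe
sorted[5] = pper$pe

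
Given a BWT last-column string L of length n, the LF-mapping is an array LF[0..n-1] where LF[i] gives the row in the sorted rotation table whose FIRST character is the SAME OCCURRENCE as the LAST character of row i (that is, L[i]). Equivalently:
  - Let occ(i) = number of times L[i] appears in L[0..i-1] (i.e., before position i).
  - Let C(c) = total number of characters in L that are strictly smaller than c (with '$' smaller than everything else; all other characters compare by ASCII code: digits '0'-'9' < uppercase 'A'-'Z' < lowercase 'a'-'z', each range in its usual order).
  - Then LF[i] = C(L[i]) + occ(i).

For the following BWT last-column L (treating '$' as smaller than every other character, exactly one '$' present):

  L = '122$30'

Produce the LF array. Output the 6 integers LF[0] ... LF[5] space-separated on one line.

Answer: 2 3 4 0 5 1

Derivation:
Char counts: '$':1, '0':1, '1':1, '2':2, '3':1
C (first-col start): C('$')=0, C('0')=1, C('1')=2, C('2')=3, C('3')=5
L[0]='1': occ=0, LF[0]=C('1')+0=2+0=2
L[1]='2': occ=0, LF[1]=C('2')+0=3+0=3
L[2]='2': occ=1, LF[2]=C('2')+1=3+1=4
L[3]='$': occ=0, LF[3]=C('$')+0=0+0=0
L[4]='3': occ=0, LF[4]=C('3')+0=5+0=5
L[5]='0': occ=0, LF[5]=C('0')+0=1+0=1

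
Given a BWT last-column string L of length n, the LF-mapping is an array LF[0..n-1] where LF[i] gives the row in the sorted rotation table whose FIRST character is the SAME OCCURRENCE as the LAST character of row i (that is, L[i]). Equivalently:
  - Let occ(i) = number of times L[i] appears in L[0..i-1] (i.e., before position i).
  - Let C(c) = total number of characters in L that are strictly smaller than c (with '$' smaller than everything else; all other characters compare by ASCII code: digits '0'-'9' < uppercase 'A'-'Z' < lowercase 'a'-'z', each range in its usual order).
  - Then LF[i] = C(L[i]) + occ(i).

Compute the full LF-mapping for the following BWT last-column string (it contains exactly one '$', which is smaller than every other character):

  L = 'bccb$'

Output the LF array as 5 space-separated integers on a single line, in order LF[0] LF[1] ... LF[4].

Answer: 1 3 4 2 0

Derivation:
Char counts: '$':1, 'b':2, 'c':2
C (first-col start): C('$')=0, C('b')=1, C('c')=3
L[0]='b': occ=0, LF[0]=C('b')+0=1+0=1
L[1]='c': occ=0, LF[1]=C('c')+0=3+0=3
L[2]='c': occ=1, LF[2]=C('c')+1=3+1=4
L[3]='b': occ=1, LF[3]=C('b')+1=1+1=2
L[4]='$': occ=0, LF[4]=C('$')+0=0+0=0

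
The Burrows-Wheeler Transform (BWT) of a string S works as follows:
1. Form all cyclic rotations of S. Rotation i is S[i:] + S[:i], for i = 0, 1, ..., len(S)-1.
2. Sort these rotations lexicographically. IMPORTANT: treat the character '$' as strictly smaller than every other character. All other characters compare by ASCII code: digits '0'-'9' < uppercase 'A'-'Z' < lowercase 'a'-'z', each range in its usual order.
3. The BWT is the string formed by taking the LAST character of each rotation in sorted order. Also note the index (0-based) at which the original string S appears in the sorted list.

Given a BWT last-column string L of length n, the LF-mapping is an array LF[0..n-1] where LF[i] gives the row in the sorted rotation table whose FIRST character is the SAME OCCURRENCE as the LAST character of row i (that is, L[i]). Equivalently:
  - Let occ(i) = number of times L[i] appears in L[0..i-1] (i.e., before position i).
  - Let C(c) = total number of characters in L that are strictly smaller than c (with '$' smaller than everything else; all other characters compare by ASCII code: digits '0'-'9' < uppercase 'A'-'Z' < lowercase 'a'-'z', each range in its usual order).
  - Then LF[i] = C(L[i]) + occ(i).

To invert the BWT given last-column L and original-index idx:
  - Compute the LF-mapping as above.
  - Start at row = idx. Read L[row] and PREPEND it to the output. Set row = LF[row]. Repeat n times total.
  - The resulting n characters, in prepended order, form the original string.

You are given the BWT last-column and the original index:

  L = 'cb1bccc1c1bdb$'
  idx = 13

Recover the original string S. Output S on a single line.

LF mapping: 8 4 1 5 9 10 11 2 12 3 6 13 7 0
Walk LF starting at row 13, prepending L[row]:
  step 1: row=13, L[13]='$', prepend. Next row=LF[13]=0
  step 2: row=0, L[0]='c', prepend. Next row=LF[0]=8
  step 3: row=8, L[8]='c', prepend. Next row=LF[8]=12
  step 4: row=12, L[12]='b', prepend. Next row=LF[12]=7
  step 5: row=7, L[7]='1', prepend. Next row=LF[7]=2
  step 6: row=2, L[2]='1', prepend. Next row=LF[2]=1
  step 7: row=1, L[1]='b', prepend. Next row=LF[1]=4
  step 8: row=4, L[4]='c', prepend. Next row=LF[4]=9
  step 9: row=9, L[9]='1', prepend. Next row=LF[9]=3
  step 10: row=3, L[3]='b', prepend. Next row=LF[3]=5
  step 11: row=5, L[5]='c', prepend. Next row=LF[5]=10
  step 12: row=10, L[10]='b', prepend. Next row=LF[10]=6
  step 13: row=6, L[6]='c', prepend. Next row=LF[6]=11
  step 14: row=11, L[11]='d', prepend. Next row=LF[11]=13
Reversed output: dcbcb1cb11bcc$

Answer: dcbcb1cb11bcc$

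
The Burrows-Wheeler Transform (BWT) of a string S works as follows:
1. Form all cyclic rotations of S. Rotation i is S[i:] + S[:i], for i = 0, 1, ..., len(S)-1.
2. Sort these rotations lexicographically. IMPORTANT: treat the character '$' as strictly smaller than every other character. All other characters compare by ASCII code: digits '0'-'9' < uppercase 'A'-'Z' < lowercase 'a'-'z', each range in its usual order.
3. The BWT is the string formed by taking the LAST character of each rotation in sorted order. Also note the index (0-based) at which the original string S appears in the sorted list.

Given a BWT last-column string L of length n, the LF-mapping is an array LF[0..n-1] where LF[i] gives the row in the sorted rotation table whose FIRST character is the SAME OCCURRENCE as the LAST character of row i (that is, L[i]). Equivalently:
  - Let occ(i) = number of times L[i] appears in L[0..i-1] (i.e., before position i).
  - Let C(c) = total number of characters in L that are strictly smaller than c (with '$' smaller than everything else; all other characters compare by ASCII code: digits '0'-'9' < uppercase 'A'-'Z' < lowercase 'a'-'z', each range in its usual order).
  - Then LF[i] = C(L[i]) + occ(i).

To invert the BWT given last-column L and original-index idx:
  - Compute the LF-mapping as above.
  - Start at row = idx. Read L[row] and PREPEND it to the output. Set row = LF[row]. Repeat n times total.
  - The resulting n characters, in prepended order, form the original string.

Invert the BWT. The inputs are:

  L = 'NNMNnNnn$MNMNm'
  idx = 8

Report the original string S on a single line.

Answer: NmnNNMMNnNMnN$

Derivation:
LF mapping: 4 5 1 6 11 7 12 13 0 2 8 3 9 10
Walk LF starting at row 8, prepending L[row]:
  step 1: row=8, L[8]='$', prepend. Next row=LF[8]=0
  step 2: row=0, L[0]='N', prepend. Next row=LF[0]=4
  step 3: row=4, L[4]='n', prepend. Next row=LF[4]=11
  step 4: row=11, L[11]='M', prepend. Next row=LF[11]=3
  step 5: row=3, L[3]='N', prepend. Next row=LF[3]=6
  step 6: row=6, L[6]='n', prepend. Next row=LF[6]=12
  step 7: row=12, L[12]='N', prepend. Next row=LF[12]=9
  step 8: row=9, L[9]='M', prepend. Next row=LF[9]=2
  step 9: row=2, L[2]='M', prepend. Next row=LF[2]=1
  step 10: row=1, L[1]='N', prepend. Next row=LF[1]=5
  step 11: row=5, L[5]='N', prepend. Next row=LF[5]=7
  step 12: row=7, L[7]='n', prepend. Next row=LF[7]=13
  step 13: row=13, L[13]='m', prepend. Next row=LF[13]=10
  step 14: row=10, L[10]='N', prepend. Next row=LF[10]=8
Reversed output: NmnNNMMNnNMnN$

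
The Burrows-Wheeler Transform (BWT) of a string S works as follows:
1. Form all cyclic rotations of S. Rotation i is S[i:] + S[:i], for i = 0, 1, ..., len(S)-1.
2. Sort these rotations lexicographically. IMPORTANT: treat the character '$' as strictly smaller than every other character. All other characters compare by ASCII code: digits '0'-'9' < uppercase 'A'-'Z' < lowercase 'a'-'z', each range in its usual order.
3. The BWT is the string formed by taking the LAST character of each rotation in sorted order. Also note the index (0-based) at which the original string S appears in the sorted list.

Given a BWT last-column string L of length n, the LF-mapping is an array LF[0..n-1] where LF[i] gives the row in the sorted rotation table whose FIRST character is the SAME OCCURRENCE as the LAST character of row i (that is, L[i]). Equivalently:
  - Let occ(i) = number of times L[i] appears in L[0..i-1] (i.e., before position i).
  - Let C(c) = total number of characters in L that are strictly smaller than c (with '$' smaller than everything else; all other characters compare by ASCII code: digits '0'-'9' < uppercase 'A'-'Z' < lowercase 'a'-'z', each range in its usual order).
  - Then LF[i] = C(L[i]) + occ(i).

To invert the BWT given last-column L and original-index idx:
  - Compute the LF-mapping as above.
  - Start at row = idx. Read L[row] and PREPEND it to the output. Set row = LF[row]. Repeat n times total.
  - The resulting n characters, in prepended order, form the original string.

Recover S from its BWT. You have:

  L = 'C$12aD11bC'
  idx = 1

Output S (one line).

LF mapping: 5 0 1 4 8 7 2 3 9 6
Walk LF starting at row 1, prepending L[row]:
  step 1: row=1, L[1]='$', prepend. Next row=LF[1]=0
  step 2: row=0, L[0]='C', prepend. Next row=LF[0]=5
  step 3: row=5, L[5]='D', prepend. Next row=LF[5]=7
  step 4: row=7, L[7]='1', prepend. Next row=LF[7]=3
  step 5: row=3, L[3]='2', prepend. Next row=LF[3]=4
  step 6: row=4, L[4]='a', prepend. Next row=LF[4]=8
  step 7: row=8, L[8]='b', prepend. Next row=LF[8]=9
  step 8: row=9, L[9]='C', prepend. Next row=LF[9]=6
  step 9: row=6, L[6]='1', prepend. Next row=LF[6]=2
  step 10: row=2, L[2]='1', prepend. Next row=LF[2]=1
Reversed output: 11Cba21DC$

Answer: 11Cba21DC$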